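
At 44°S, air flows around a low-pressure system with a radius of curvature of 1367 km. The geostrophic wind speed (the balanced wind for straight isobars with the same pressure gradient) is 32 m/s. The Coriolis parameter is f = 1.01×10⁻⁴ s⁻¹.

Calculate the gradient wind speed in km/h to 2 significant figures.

Around a low, centrifugal force acts outward with Coriolis, so pressure-gradient force balances both:
(1/ρ)|∂P/∂n| = fV + V²/R  →  V² + fR·V − fR·V_g = 0
With fR = 1.01×10⁻⁴ × 1367×10³ m = 138 m/s:
V = [−fR + √((fR)² + 4 fR V_g)]/2 = [−138 + √(138² + 4×138×32)]/2 = 26.8 m/s
Subgeostrophic (V < V_g = 32 m/s), as expected around a low.
Converting: 26.8 m/s × 3.6 = 96 km/h

96 km/h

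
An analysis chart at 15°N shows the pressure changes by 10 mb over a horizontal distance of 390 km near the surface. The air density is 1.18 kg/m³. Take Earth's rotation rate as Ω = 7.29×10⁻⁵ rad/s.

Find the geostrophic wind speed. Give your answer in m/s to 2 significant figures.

58 m/s

Coriolis parameter at 15°N:
f = 2Ω sin φ = 2 × 7.29×10⁻⁵ × sin 15° = 3.77×10⁻⁵ s⁻¹
Pressure gradient: |∂P/∂n| = 1000 Pa / 390000 m = 2.56×10⁻³ Pa/m
Geostrophic balance (pressure-gradient force = Coriolis force):
V_g = (1/(fρ)) |∂P/∂n| = 2.56×10⁻³ / (3.77×10⁻⁵ × 1.18) = 57.6 m/s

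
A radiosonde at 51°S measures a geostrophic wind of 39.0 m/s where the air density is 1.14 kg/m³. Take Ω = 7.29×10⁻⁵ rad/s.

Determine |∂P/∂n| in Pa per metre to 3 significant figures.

5.04×10⁻³ Pa/m

Coriolis parameter at 51°S:
f = 2Ω sin φ = 2 × 7.29×10⁻⁵ × sin 51° = 1.13×10⁻⁴ s⁻¹
Geostrophic balance rearranged: |∂P/∂n| = f ρ V_g
|∂P/∂n| = 1.13×10⁻⁴ × 1.14 × 39.0 = 5.04×10⁻³ Pa/m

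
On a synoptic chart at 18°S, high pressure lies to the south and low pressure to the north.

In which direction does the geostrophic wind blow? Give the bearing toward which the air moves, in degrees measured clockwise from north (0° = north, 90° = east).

The pressure-gradient force points toward the north (bearing 000°).
Geostrophic balance: in the Southern Hemisphere the Coriolis force deflects motion to the left, so the geostrophic wind blows 90° to the left of the pressure-gradient force (low pressure on the right).
Rotating 000° by 90° counterclockwise gives 270° — the wind blows toward the west.

270°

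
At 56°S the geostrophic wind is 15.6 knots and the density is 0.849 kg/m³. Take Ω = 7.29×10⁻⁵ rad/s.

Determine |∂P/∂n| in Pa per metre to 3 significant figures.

8.24×10⁻⁴ Pa/m

Coriolis parameter at 56°S:
f = 2Ω sin φ = 2 × 7.29×10⁻⁵ × sin 56° = 1.21×10⁻⁴ s⁻¹
Wind speed in SI: 15.6 knots = 8.03 m/s
Geostrophic balance rearranged: |∂P/∂n| = f ρ V_g
|∂P/∂n| = 1.21×10⁻⁴ × 0.849 × 8.03 = 8.24×10⁻⁴ Pa/m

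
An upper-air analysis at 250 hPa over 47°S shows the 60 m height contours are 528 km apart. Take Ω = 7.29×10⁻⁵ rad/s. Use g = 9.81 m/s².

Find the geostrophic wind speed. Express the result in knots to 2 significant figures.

20 knots

Coriolis parameter at 47°S:
f = 2Ω sin φ = 2 × 7.29×10⁻⁵ × sin 47° = 1.07×10⁻⁴ s⁻¹
Height gradient: |∂Z/∂n| = 60 m / 528000 m = 1.14×10⁻⁴
On a pressure surface, geostrophic balance gives V_g = (g/f)|∂Z/∂n|:
V_g = 9.81 × 1.14×10⁻⁴ / 1.07×10⁻⁴ = 10.5 m/s
Converting: 10.5 m/s × 1.944 = 20 knots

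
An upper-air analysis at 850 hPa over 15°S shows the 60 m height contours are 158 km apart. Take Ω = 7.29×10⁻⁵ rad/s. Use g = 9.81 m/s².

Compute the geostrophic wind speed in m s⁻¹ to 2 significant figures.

Coriolis parameter at 15°S:
f = 2Ω sin φ = 2 × 7.29×10⁻⁵ × sin 15° = 3.77×10⁻⁵ s⁻¹
Height gradient: |∂Z/∂n| = 60 m / 158000 m = 3.80×10⁻⁴
On a pressure surface, geostrophic balance gives V_g = (g/f)|∂Z/∂n|:
V_g = 9.81 × 3.80×10⁻⁴ / 3.77×10⁻⁵ = 98.7 m/s

99 m s⁻¹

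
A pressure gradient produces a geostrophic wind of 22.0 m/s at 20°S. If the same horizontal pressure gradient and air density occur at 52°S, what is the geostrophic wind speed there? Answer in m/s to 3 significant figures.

With the same pressure gradient and density, V_g ∝ 1/f ∝ 1/sin φ.
V₂ = V₁ · sin φ₁ / sin φ₂ = 22.0 × sin 20° / sin 52°
V₂ = 22.0 × 0.3420/0.7880 = 9.55 m/s

9.55 m/s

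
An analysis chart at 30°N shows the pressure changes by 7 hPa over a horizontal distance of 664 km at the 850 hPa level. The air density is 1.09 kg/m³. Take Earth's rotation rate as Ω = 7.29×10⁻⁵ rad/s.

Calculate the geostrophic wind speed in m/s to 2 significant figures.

Coriolis parameter at 30°N:
f = 2Ω sin φ = 2 × 7.29×10⁻⁵ × sin 30° = 7.29×10⁻⁵ s⁻¹
Pressure gradient: |∂P/∂n| = 700 Pa / 664000 m = 1.05×10⁻³ Pa/m
Geostrophic balance (pressure-gradient force = Coriolis force):
V_g = (1/(fρ)) |∂P/∂n| = 1.05×10⁻³ / (7.29×10⁻⁵ × 1.09) = 13.3 m/s

13 m/s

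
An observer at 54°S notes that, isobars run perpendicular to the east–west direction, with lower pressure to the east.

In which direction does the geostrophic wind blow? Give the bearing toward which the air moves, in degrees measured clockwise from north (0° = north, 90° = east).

The pressure-gradient force points toward the east (bearing 090°).
Geostrophic balance: in the Southern Hemisphere the Coriolis force deflects motion to the left, so the geostrophic wind blows 90° to the left of the pressure-gradient force (low pressure on the right).
Rotating 090° by 90° counterclockwise gives 000° — the wind blows toward the north.

000°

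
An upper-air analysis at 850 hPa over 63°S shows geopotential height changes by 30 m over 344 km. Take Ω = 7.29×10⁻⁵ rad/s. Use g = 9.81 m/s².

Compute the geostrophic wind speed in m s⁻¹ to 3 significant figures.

Coriolis parameter at 63°S:
f = 2Ω sin φ = 2 × 7.29×10⁻⁵ × sin 63° = 1.30×10⁻⁴ s⁻¹
Height gradient: |∂Z/∂n| = 30 m / 344000 m = 8.72×10⁻⁵
On a pressure surface, geostrophic balance gives V_g = (g/f)|∂Z/∂n|:
V_g = 9.81 × 8.72×10⁻⁵ / 1.30×10⁻⁴ = 6.59 m/s

6.59 m s⁻¹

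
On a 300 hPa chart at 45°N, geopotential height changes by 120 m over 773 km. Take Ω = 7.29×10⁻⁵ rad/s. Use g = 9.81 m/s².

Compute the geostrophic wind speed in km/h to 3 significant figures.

53.2 km/h

Coriolis parameter at 45°N:
f = 2Ω sin φ = 2 × 7.29×10⁻⁵ × sin 45° = 1.03×10⁻⁴ s⁻¹
Height gradient: |∂Z/∂n| = 120 m / 773000 m = 1.55×10⁻⁴
On a pressure surface, geostrophic balance gives V_g = (g/f)|∂Z/∂n|:
V_g = 9.81 × 1.55×10⁻⁴ / 1.03×10⁻⁴ = 14.8 m/s
Converting: 14.8 m/s × 3.6 = 53.2 km/h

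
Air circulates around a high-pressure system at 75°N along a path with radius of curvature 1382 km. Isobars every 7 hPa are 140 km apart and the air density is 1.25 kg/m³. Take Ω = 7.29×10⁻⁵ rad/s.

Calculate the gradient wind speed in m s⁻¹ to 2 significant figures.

35 m s⁻¹

Coriolis parameter at 75°N:
f = 2Ω sin φ = 2 × 7.29×10⁻⁵ × sin 75° = 1.41×10⁻⁴ s⁻¹
Pressure gradient: |∂P/∂n| = 700 Pa / 140000 m = 5.00×10⁻³ Pa/m
Geostrophic speed: V_g = |∂P/∂n|/(fρ) = 5.00×10⁻³/(1.41×10⁻⁴ × 1.25) = 28.4 m/s
Around a high, pressure-gradient force acts outward with centrifugal, so Coriolis balances both:
fV = (1/ρ)|∂P/∂n| + V²/R  →  V² − fR·V + fR·V_g = 0
With fR = 1.41×10⁻⁴ × 1382×10³ m = 195 m/s:
V = [fR − √((fR)² − 4 fR V_g)]/2 = [195 − √(195² − 4×195×28.4)]/2 = 34.5 m/s
Supergeostrophic (V > V_g = 28.4 m/s), as expected around a high.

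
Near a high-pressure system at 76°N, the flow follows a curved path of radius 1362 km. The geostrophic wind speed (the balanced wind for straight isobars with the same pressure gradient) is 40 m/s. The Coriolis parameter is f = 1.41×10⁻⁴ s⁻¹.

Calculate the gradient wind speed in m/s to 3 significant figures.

56.8 m/s

Around a high, pressure-gradient force acts outward with centrifugal, so Coriolis balances both:
fV = (1/ρ)|∂P/∂n| + V²/R  →  V² − fR·V + fR·V_g = 0
With fR = 1.41×10⁻⁴ × 1362×10³ m = 192 m/s:
V = [fR − √((fR)² − 4 fR V_g)]/2 = [192 − √(192² − 4×192×40)]/2 = 56.8 m/s
Supergeostrophic (V > V_g = 40 m/s), as expected around a high.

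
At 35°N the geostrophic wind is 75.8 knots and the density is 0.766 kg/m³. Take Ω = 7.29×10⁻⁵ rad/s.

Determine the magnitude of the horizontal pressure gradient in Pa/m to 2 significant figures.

Coriolis parameter at 35°N:
f = 2Ω sin φ = 2 × 7.29×10⁻⁵ × sin 35° = 8.36×10⁻⁵ s⁻¹
Wind speed in SI: 75.8 knots = 39.0 m/s
Geostrophic balance rearranged: |∂P/∂n| = f ρ V_g
|∂P/∂n| = 8.36×10⁻⁵ × 0.766 × 39.0 = 2.50×10⁻³ Pa/m

2.5×10⁻³ Pa/m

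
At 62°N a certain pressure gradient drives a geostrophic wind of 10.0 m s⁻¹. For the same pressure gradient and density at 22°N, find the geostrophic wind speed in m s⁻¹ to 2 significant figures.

With the same pressure gradient and density, V_g ∝ 1/f ∝ 1/sin φ.
V₂ = V₁ · sin φ₁ / sin φ₂ = 10.0 × sin 62° / sin 22°
V₂ = 10.0 × 0.8829/0.3746 = 24 m s⁻¹

24 m s⁻¹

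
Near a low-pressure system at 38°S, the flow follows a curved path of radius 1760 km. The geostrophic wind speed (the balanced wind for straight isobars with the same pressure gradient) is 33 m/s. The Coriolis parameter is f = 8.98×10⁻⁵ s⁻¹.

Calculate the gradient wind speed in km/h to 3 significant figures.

Around a low, centrifugal force acts outward with Coriolis, so pressure-gradient force balances both:
(1/ρ)|∂P/∂n| = fV + V²/R  →  V² + fR·V − fR·V_g = 0
With fR = 8.98×10⁻⁵ × 1760×10³ m = 158 m/s:
V = [−fR + √((fR)² + 4 fR V_g)]/2 = [−158 + √(158² + 4×158×33)]/2 = 28 m/s
Subgeostrophic (V < V_g = 33 m/s), as expected around a low.
Converting: 28 m/s × 3.6 = 101 km/h

101 km/h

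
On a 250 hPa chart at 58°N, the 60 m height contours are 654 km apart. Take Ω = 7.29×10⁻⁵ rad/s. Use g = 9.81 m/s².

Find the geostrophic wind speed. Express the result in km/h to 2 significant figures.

Coriolis parameter at 58°N:
f = 2Ω sin φ = 2 × 7.29×10⁻⁵ × sin 58° = 1.24×10⁻⁴ s⁻¹
Height gradient: |∂Z/∂n| = 60 m / 654000 m = 9.17×10⁻⁵
On a pressure surface, geostrophic balance gives V_g = (g/f)|∂Z/∂n|:
V_g = 9.81 × 9.17×10⁻⁵ / 1.24×10⁻⁴ = 7.28 m/s
Converting: 7.28 m/s × 3.6 = 26 km/h

26 km/h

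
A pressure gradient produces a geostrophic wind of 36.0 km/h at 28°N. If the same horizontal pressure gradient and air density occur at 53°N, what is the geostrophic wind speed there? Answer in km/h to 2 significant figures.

21 km/h

With the same pressure gradient and density, V_g ∝ 1/f ∝ 1/sin φ.
V₂ = V₁ · sin φ₁ / sin φ₂ = 36.0 × sin 28° / sin 53°
V₂ = 36.0 × 0.4695/0.7986 = 21 km/h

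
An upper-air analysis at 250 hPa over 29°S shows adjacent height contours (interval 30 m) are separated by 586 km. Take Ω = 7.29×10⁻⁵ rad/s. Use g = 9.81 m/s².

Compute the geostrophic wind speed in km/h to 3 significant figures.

25.6 km/h

Coriolis parameter at 29°S:
f = 2Ω sin φ = 2 × 7.29×10⁻⁵ × sin 29° = 7.07×10⁻⁵ s⁻¹
Height gradient: |∂Z/∂n| = 30 m / 586000 m = 5.12×10⁻⁵
On a pressure surface, geostrophic balance gives V_g = (g/f)|∂Z/∂n|:
V_g = 9.81 × 5.12×10⁻⁵ / 7.07×10⁻⁵ = 7.10 m/s
Converting: 7.10 m/s × 3.6 = 25.6 km/h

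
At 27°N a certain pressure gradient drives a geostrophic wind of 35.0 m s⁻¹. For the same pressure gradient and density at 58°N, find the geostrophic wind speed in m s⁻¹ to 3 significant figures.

18.7 m s⁻¹

With the same pressure gradient and density, V_g ∝ 1/f ∝ 1/sin φ.
V₂ = V₁ · sin φ₁ / sin φ₂ = 35.0 × sin 27° / sin 58°
V₂ = 35.0 × 0.4540/0.8480 = 18.7 m s⁻¹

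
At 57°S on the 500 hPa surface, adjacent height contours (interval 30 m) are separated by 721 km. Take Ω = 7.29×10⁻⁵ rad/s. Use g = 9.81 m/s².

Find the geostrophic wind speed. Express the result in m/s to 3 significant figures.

3.34 m/s

Coriolis parameter at 57°S:
f = 2Ω sin φ = 2 × 7.29×10⁻⁵ × sin 57° = 1.22×10⁻⁴ s⁻¹
Height gradient: |∂Z/∂n| = 30 m / 721000 m = 4.16×10⁻⁵
On a pressure surface, geostrophic balance gives V_g = (g/f)|∂Z/∂n|:
V_g = 9.81 × 4.16×10⁻⁵ / 1.22×10⁻⁴ = 3.34 m/s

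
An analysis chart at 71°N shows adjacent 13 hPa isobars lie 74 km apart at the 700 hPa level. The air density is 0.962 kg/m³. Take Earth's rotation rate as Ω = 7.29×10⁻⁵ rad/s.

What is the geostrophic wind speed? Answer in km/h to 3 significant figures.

Coriolis parameter at 71°N:
f = 2Ω sin φ = 2 × 7.29×10⁻⁵ × sin 71° = 1.38×10⁻⁴ s⁻¹
Pressure gradient: |∂P/∂n| = 1300 Pa / 74000 m = 1.76×10⁻² Pa/m
Geostrophic balance (pressure-gradient force = Coriolis force):
V_g = (1/(fρ)) |∂P/∂n| = 1.76×10⁻² / (1.38×10⁻⁴ × 0.962) = 132 m/s
Converting: 132 m/s × 3.6 = 477 km/h

477 km/h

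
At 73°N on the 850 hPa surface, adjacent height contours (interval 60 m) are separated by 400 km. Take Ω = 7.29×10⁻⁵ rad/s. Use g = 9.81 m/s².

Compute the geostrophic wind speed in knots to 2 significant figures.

Coriolis parameter at 73°N:
f = 2Ω sin φ = 2 × 7.29×10⁻⁵ × sin 73° = 1.39×10⁻⁴ s⁻¹
Height gradient: |∂Z/∂n| = 60 m / 400000 m = 1.50×10⁻⁴
On a pressure surface, geostrophic balance gives V_g = (g/f)|∂Z/∂n|:
V_g = 9.81 × 1.50×10⁻⁴ / 1.39×10⁻⁴ = 10.6 m/s
Converting: 10.6 m/s × 1.944 = 21 knots

21 knots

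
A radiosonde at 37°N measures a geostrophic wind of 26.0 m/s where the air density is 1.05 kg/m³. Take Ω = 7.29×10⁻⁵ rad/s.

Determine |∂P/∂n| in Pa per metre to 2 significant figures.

Coriolis parameter at 37°N:
f = 2Ω sin φ = 2 × 7.29×10⁻⁵ × sin 37° = 8.77×10⁻⁵ s⁻¹
Geostrophic balance rearranged: |∂P/∂n| = f ρ V_g
|∂P/∂n| = 8.77×10⁻⁵ × 1.05 × 26.0 = 2.40×10⁻³ Pa/m

2.4×10⁻³ Pa/m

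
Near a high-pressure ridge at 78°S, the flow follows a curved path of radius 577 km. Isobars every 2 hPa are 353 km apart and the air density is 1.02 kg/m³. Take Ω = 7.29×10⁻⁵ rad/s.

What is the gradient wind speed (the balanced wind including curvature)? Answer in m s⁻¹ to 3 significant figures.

4.10 m s⁻¹

Coriolis parameter at 78°S:
f = 2Ω sin φ = 2 × 7.29×10⁻⁵ × sin 78° = 1.43×10⁻⁴ s⁻¹
Pressure gradient: |∂P/∂n| = 200 Pa / 353000 m = 5.67×10⁻⁴ Pa/m
Geostrophic speed: V_g = |∂P/∂n|/(fρ) = 5.67×10⁻⁴/(1.43×10⁻⁴ × 1.02) = 3.89 m/s
Around a high, pressure-gradient force acts outward with centrifugal, so Coriolis balances both:
fV = (1/ρ)|∂P/∂n| + V²/R  →  V² − fR·V + fR·V_g = 0
With fR = 1.43×10⁻⁴ × 577×10³ m = 82.3 m/s:
V = [fR − √((fR)² − 4 fR V_g)]/2 = [82.3 − √(82.3² − 4×82.3×3.89)]/2 = 4.1 m/s
Supergeostrophic (V > V_g = 3.89 m/s), as expected around a high.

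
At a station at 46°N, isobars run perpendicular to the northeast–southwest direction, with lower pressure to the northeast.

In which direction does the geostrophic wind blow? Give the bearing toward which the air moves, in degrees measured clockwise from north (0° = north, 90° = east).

135°

The pressure-gradient force points toward the northeast (bearing 045°).
Geostrophic balance: in the Northern Hemisphere the Coriolis force deflects motion to the right, so the geostrophic wind blows 90° to the right of the pressure-gradient force (low pressure on the left).
Rotating 045° by 90° clockwise gives 135° — the wind blows toward the southeast.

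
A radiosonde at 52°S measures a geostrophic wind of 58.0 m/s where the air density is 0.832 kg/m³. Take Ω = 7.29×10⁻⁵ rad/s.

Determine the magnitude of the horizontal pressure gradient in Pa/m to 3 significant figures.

5.54×10⁻³ Pa/m

Coriolis parameter at 52°S:
f = 2Ω sin φ = 2 × 7.29×10⁻⁵ × sin 52° = 1.15×10⁻⁴ s⁻¹
Geostrophic balance rearranged: |∂P/∂n| = f ρ V_g
|∂P/∂n| = 1.15×10⁻⁴ × 0.832 × 58.0 = 5.54×10⁻³ Pa/m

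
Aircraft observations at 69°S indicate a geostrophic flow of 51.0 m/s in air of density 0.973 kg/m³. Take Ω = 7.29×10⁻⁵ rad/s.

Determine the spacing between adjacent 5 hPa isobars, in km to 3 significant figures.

74.0 km

Coriolis parameter at 69°S:
f = 2Ω sin φ = 2 × 7.29×10⁻⁵ × sin 69° = 1.36×10⁻⁴ s⁻¹
Geostrophic balance rearranged: |∂P/∂n| = f ρ V_g
|∂P/∂n| = 1.36×10⁻⁴ × 0.973 × 51.0 = 6.75×10⁻³ Pa/m
Isobar spacing: Δn = ΔP/|∂P/∂n| = 500 Pa / 6.75×10⁻³ Pa/m = 74025 m ≈ 74.0 km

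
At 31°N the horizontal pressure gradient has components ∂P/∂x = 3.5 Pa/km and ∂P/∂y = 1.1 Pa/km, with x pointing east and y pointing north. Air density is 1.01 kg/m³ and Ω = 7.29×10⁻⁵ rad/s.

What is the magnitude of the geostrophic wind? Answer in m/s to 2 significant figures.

Coriolis parameter at 31°N:
f = 2Ω sin φ = 2 × 7.29×10⁻⁵ × sin 31° = 7.51×10⁻⁵ s⁻¹
Component geostrophic relations (x east, y north):
u_g = −(1/(fρ)) ∂P/∂y,  v_g = (1/(fρ)) ∂P/∂x
u_g = −(1.1×10⁻³)/(7.51×10⁻⁵ × 1.01) = −14.5 m/s;  v_g = (3.5×10⁻³)/(7.51×10⁻⁵ × 1.01) = 46.1 m/s
|V_g| = √(u_g² + v_g²) = 48.4 m/s

48 m/s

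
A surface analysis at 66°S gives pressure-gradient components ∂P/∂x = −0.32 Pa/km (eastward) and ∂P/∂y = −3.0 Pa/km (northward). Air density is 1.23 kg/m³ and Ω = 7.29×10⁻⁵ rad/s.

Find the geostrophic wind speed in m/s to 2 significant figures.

18 m/s

Coriolis parameter at 66°S:
f = 2Ω sin φ = 2 × 7.29×10⁻⁵ × sin 66° = 1.33×10⁻⁴ s⁻¹
In the Southern Hemisphere f is negative: f = −1.33×10⁻⁴ s⁻¹.
Component geostrophic relations (x east, y north):
u_g = −(1/(fρ)) ∂P/∂y,  v_g = (1/(fρ)) ∂P/∂x
u_g = −(−3.0×10⁻³)/(−1.33×10⁻⁴ × 1.23) = −18.3 m/s;  v_g = (−0.32×10⁻³)/(−1.33×10⁻⁴ × 1.23) = 1.95 m/s
|V_g| = √(u_g² + v_g²) = 18.4 m/s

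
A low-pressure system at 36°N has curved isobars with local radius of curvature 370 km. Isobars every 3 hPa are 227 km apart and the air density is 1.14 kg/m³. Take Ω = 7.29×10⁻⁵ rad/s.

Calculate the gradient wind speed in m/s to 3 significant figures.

10.2 m/s

Coriolis parameter at 36°N:
f = 2Ω sin φ = 2 × 7.29×10⁻⁵ × sin 36° = 8.57×10⁻⁵ s⁻¹
Pressure gradient: |∂P/∂n| = 300 Pa / 227000 m = 1.32×10⁻³ Pa/m
Geostrophic speed: V_g = |∂P/∂n|/(fρ) = 1.32×10⁻³/(8.57×10⁻⁵ × 1.14) = 13.5 m/s
Around a low, centrifugal force acts outward with Coriolis, so pressure-gradient force balances both:
(1/ρ)|∂P/∂n| = fV + V²/R  →  V² + fR·V − fR·V_g = 0
With fR = 8.57×10⁻⁵ × 370×10³ m = 31.7 m/s:
V = [−fR + √((fR)² + 4 fR V_g)]/2 = [−31.7 + √(31.7² + 4×31.7×13.5)]/2 = 10.2 m/s
Subgeostrophic (V < V_g = 13.5 m/s), as expected around a low.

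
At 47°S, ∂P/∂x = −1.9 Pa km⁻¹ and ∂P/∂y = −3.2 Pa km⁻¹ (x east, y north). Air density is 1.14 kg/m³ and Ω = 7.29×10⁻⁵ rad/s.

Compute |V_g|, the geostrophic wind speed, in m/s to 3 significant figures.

Coriolis parameter at 47°S:
f = 2Ω sin φ = 2 × 7.29×10⁻⁵ × sin 47° = 1.07×10⁻⁴ s⁻¹
In the Southern Hemisphere f is negative: f = −1.07×10⁻⁴ s⁻¹.
Component geostrophic relations (x east, y north):
u_g = −(1/(fρ)) ∂P/∂y,  v_g = (1/(fρ)) ∂P/∂x
u_g = −(−3.2×10⁻³)/(−1.07×10⁻⁴ × 1.14) = −26.3 m/s;  v_g = (−1.9×10⁻³)/(−1.07×10⁻⁴ × 1.14) = 15.6 m/s
|V_g| = √(u_g² + v_g²) = 30.6 m/s

30.6 m/s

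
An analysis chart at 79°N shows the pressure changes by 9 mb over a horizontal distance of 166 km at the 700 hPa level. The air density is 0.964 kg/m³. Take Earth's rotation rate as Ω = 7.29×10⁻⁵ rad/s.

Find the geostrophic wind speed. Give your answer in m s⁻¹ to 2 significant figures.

Coriolis parameter at 79°N:
f = 2Ω sin φ = 2 × 7.29×10⁻⁵ × sin 79° = 1.43×10⁻⁴ s⁻¹
Pressure gradient: |∂P/∂n| = 900 Pa / 166000 m = 5.42×10⁻³ Pa/m
Geostrophic balance (pressure-gradient force = Coriolis force):
V_g = (1/(fρ)) |∂P/∂n| = 5.42×10⁻³ / (1.43×10⁻⁴ × 0.964) = 39.3 m/s

39 m s⁻¹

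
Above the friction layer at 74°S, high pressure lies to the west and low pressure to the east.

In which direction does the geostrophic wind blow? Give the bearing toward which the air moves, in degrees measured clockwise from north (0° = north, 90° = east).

The pressure-gradient force points toward the east (bearing 090°).
Geostrophic balance: in the Southern Hemisphere the Coriolis force deflects motion to the left, so the geostrophic wind blows 90° to the left of the pressure-gradient force (low pressure on the right).
Rotating 090° by 90° counterclockwise gives 000° — the wind blows toward the north.

000°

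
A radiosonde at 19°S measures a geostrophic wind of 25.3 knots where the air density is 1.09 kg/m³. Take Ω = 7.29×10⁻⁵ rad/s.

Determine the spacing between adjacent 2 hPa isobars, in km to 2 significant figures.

Coriolis parameter at 19°S:
f = 2Ω sin φ = 2 × 7.29×10⁻⁵ × sin 19° = 4.75×10⁻⁵ s⁻¹
Wind speed in SI: 25.3 knots = 13.0 m/s
Geostrophic balance rearranged: |∂P/∂n| = f ρ V_g
|∂P/∂n| = 4.75×10⁻⁵ × 1.09 × 13.0 = 6.73×10⁻⁴ Pa/m
Isobar spacing: Δn = ΔP/|∂P/∂n| = 200 Pa / 6.73×10⁻⁴ Pa/m = 296992 m ≈ 300 km

300 km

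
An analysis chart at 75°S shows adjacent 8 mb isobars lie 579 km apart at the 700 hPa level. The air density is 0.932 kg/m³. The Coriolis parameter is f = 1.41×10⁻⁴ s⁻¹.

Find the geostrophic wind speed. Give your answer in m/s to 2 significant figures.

Pressure gradient: |∂P/∂n| = 800 Pa / 579000 m = 1.38×10⁻³ Pa/m
Geostrophic balance (pressure-gradient force = Coriolis force):
V_g = (1/(fρ)) |∂P/∂n| = 1.38×10⁻³ / (1.41×10⁻⁴ × 0.932) = 10.5 m/s

11 m/s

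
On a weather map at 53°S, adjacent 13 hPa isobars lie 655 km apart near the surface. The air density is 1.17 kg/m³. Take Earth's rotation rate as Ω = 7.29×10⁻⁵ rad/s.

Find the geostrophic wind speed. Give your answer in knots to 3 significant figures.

28.3 knots

Coriolis parameter at 53°S:
f = 2Ω sin φ = 2 × 7.29×10⁻⁵ × sin 53° = 1.16×10⁻⁴ s⁻¹
Pressure gradient: |∂P/∂n| = 1300 Pa / 655000 m = 1.98×10⁻³ Pa/m
Geostrophic balance (pressure-gradient force = Coriolis force):
V_g = (1/(fρ)) |∂P/∂n| = 1.98×10⁻³ / (1.16×10⁻⁴ × 1.17) = 14.6 m/s
Converting: 14.6 m/s × 1.944 = 28.3 knots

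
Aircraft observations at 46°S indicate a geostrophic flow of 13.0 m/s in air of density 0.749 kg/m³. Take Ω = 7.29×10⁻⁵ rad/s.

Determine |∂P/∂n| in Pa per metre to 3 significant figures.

1.02×10⁻³ Pa/m

Coriolis parameter at 46°S:
f = 2Ω sin φ = 2 × 7.29×10⁻⁵ × sin 46° = 1.05×10⁻⁴ s⁻¹
Geostrophic balance rearranged: |∂P/∂n| = f ρ V_g
|∂P/∂n| = 1.05×10⁻⁴ × 0.749 × 13.0 = 1.02×10⁻³ Pa/m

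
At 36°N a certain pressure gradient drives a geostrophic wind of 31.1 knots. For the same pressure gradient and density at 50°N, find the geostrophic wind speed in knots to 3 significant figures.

23.9 knots

With the same pressure gradient and density, V_g ∝ 1/f ∝ 1/sin φ.
V₂ = V₁ · sin φ₁ / sin φ₂ = 31.1 × sin 36° / sin 50°
V₂ = 31.1 × 0.5878/0.7660 = 23.9 knots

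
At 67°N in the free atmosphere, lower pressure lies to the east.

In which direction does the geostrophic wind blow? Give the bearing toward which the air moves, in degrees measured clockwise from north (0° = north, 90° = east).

180°

The pressure-gradient force points toward the east (bearing 090°).
Geostrophic balance: in the Northern Hemisphere the Coriolis force deflects motion to the right, so the geostrophic wind blows 90° to the right of the pressure-gradient force (low pressure on the left).
Rotating 090° by 90° clockwise gives 180° — the wind blows toward the south.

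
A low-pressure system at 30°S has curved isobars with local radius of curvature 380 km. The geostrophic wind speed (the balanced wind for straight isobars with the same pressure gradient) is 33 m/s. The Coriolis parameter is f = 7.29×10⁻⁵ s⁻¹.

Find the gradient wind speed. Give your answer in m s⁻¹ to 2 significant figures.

Around a low, centrifugal force acts outward with Coriolis, so pressure-gradient force balances both:
(1/ρ)|∂P/∂n| = fV + V²/R  →  V² + fR·V − fR·V_g = 0
With fR = 7.29×10⁻⁵ × 380×10³ m = 27.7 m/s:
V = [−fR + √((fR)² + 4 fR V_g)]/2 = [−27.7 + √(27.7² + 4×27.7×33)]/2 = 19.4 m/s
Subgeostrophic (V < V_g = 33 m/s), as expected around a low.

19 m s⁻¹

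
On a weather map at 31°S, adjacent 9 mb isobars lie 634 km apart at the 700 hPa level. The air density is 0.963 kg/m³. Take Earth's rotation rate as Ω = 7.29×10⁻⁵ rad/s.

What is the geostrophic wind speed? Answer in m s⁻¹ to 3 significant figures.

19.6 m s⁻¹

Coriolis parameter at 31°S:
f = 2Ω sin φ = 2 × 7.29×10⁻⁵ × sin 31° = 7.51×10⁻⁵ s⁻¹
Pressure gradient: |∂P/∂n| = 900 Pa / 634000 m = 1.42×10⁻³ Pa/m
Geostrophic balance (pressure-gradient force = Coriolis force):
V_g = (1/(fρ)) |∂P/∂n| = 1.42×10⁻³ / (7.51×10⁻⁵ × 0.963) = 19.6 m/s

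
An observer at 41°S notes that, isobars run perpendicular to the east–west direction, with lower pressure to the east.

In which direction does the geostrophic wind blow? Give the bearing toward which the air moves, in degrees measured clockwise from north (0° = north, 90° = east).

The pressure-gradient force points toward the east (bearing 090°).
Geostrophic balance: in the Southern Hemisphere the Coriolis force deflects motion to the left, so the geostrophic wind blows 90° to the left of the pressure-gradient force (low pressure on the right).
Rotating 090° by 90° counterclockwise gives 000° — the wind blows toward the north.

000°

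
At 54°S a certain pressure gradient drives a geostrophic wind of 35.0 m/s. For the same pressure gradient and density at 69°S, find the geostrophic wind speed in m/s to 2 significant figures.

30 m/s

With the same pressure gradient and density, V_g ∝ 1/f ∝ 1/sin φ.
V₂ = V₁ · sin φ₁ / sin φ₂ = 35.0 × sin 54° / sin 69°
V₂ = 35.0 × 0.8090/0.9336 = 30 m/s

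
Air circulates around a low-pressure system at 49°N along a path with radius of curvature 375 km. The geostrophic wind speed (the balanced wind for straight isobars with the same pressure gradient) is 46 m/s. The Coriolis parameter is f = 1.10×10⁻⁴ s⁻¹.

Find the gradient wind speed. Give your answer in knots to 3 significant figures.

Around a low, centrifugal force acts outward with Coriolis, so pressure-gradient force balances both:
(1/ρ)|∂P/∂n| = fV + V²/R  →  V² + fR·V − fR·V_g = 0
With fR = 1.10×10⁻⁴ × 375×10³ m = 41.2 m/s:
V = [−fR + √((fR)² + 4 fR V_g)]/2 = [−41.2 + √(41.2² + 4×41.2×46)]/2 = 27.6 m/s
Subgeostrophic (V < V_g = 46 m/s), as expected around a low.
Converting: 27.6 m/s × 1.944 = 53.6 knots

53.6 knots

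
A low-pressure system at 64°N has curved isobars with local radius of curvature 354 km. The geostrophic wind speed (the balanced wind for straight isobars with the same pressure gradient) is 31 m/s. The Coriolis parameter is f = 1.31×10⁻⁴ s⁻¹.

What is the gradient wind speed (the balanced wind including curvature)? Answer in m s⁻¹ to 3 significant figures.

21.3 m s⁻¹

Around a low, centrifugal force acts outward with Coriolis, so pressure-gradient force balances both:
(1/ρ)|∂P/∂n| = fV + V²/R  →  V² + fR·V − fR·V_g = 0
With fR = 1.31×10⁻⁴ × 354×10³ m = 46.4 m/s:
V = [−fR + √((fR)² + 4 fR V_g)]/2 = [−46.4 + √(46.4² + 4×46.4×31)]/2 = 21.3 m/s
Subgeostrophic (V < V_g = 31 m/s), as expected around a low.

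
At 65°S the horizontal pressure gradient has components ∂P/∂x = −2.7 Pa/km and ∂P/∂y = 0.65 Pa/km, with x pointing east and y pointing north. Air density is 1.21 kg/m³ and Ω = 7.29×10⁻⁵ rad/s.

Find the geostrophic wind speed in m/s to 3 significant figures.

Coriolis parameter at 65°S:
f = 2Ω sin φ = 2 × 7.29×10⁻⁵ × sin 65° = 1.32×10⁻⁴ s⁻¹
In the Southern Hemisphere f is negative: f = −1.32×10⁻⁴ s⁻¹.
Component geostrophic relations (x east, y north):
u_g = −(1/(fρ)) ∂P/∂y,  v_g = (1/(fρ)) ∂P/∂x
u_g = −(0.65×10⁻³)/(−1.32×10⁻⁴ × 1.21) = 4.07 m/s;  v_g = (−2.7×10⁻³)/(−1.32×10⁻⁴ × 1.21) = 16.9 m/s
|V_g| = √(u_g² + v_g²) = 17.4 m/s

17.4 m/s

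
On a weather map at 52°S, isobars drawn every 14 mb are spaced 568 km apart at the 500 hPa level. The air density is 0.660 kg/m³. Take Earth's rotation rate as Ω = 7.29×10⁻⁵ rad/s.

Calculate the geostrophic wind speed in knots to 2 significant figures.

Coriolis parameter at 52°S:
f = 2Ω sin φ = 2 × 7.29×10⁻⁵ × sin 52° = 1.15×10⁻⁴ s⁻¹
Pressure gradient: |∂P/∂n| = 1400 Pa / 568000 m = 2.46×10⁻³ Pa/m
Geostrophic balance (pressure-gradient force = Coriolis force):
V_g = (1/(fρ)) |∂P/∂n| = 2.46×10⁻³ / (1.15×10⁻⁴ × 0.660) = 32.5 m/s
Converting: 32.5 m/s × 1.944 = 63 knots

63 knots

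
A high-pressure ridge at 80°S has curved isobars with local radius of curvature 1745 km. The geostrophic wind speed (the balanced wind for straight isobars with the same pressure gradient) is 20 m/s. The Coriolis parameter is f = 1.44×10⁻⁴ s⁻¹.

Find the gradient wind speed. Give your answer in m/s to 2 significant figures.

Around a high, pressure-gradient force acts outward with centrifugal, so Coriolis balances both:
fV = (1/ρ)|∂P/∂n| + V²/R  →  V² − fR·V + fR·V_g = 0
With fR = 1.44×10⁻⁴ × 1745×10³ m = 251 m/s:
V = [fR − √((fR)² − 4 fR V_g)]/2 = [251 − √(251² − 4×251×20)]/2 = 21.9 m/s
Supergeostrophic (V > V_g = 20 m/s), as expected around a high.

22 m/s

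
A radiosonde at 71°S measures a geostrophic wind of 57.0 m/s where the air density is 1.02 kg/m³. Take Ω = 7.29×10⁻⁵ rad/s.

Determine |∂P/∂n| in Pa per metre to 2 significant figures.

8.0×10⁻³ Pa/m

Coriolis parameter at 71°S:
f = 2Ω sin φ = 2 × 7.29×10⁻⁵ × sin 71° = 1.38×10⁻⁴ s⁻¹
Geostrophic balance rearranged: |∂P/∂n| = f ρ V_g
|∂P/∂n| = 1.38×10⁻⁴ × 1.02 × 57.0 = 8.01×10⁻³ Pa/m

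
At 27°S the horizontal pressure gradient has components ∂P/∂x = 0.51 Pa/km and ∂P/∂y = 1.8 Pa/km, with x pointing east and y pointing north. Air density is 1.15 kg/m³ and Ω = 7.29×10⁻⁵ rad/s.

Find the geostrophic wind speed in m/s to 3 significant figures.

Coriolis parameter at 27°S:
f = 2Ω sin φ = 2 × 7.29×10⁻⁵ × sin 27° = 6.62×10⁻⁵ s⁻¹
In the Southern Hemisphere f is negative: f = −6.62×10⁻⁵ s⁻¹.
Component geostrophic relations (x east, y north):
u_g = −(1/(fρ)) ∂P/∂y,  v_g = (1/(fρ)) ∂P/∂x
u_g = −(1.8×10⁻³)/(−6.62×10⁻⁵ × 1.15) = 23.6 m/s;  v_g = (0.51×10⁻³)/(−6.62×10⁻⁵ × 1.15) = −6.70 m/s
|V_g| = √(u_g² + v_g²) = 24.6 m/s

24.6 m/s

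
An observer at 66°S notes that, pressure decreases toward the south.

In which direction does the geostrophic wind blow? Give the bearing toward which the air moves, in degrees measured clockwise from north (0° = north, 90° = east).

090°

The pressure-gradient force points toward the south (bearing 180°).
Geostrophic balance: in the Southern Hemisphere the Coriolis force deflects motion to the left, so the geostrophic wind blows 90° to the left of the pressure-gradient force (low pressure on the right).
Rotating 180° by 90° counterclockwise gives 090° — the wind blows toward the east.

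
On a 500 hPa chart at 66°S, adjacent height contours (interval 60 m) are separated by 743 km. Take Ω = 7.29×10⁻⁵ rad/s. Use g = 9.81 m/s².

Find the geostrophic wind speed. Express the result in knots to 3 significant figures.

Coriolis parameter at 66°S:
f = 2Ω sin φ = 2 × 7.29×10⁻⁵ × sin 66° = 1.33×10⁻⁴ s⁻¹
Height gradient: |∂Z/∂n| = 60 m / 743000 m = 8.08×10⁻⁵
On a pressure surface, geostrophic balance gives V_g = (g/f)|∂Z/∂n|:
V_g = 9.81 × 8.08×10⁻⁵ / 1.33×10⁻⁴ = 5.95 m/s
Converting: 5.95 m/s × 1.944 = 11.6 knots

11.6 knots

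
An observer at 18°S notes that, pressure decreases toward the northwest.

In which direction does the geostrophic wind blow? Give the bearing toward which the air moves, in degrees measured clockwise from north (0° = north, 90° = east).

225°

The pressure-gradient force points toward the northwest (bearing 315°).
Geostrophic balance: in the Southern Hemisphere the Coriolis force deflects motion to the left, so the geostrophic wind blows 90° to the left of the pressure-gradient force (low pressure on the right).
Rotating 315° by 90° counterclockwise gives 225° — the wind blows toward the southwest.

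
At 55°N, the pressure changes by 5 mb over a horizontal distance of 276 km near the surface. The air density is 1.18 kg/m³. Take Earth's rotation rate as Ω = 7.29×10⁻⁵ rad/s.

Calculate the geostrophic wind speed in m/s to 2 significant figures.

13 m/s

Coriolis parameter at 55°N:
f = 2Ω sin φ = 2 × 7.29×10⁻⁵ × sin 55° = 1.19×10⁻⁴ s⁻¹
Pressure gradient: |∂P/∂n| = 500 Pa / 276000 m = 1.81×10⁻³ Pa/m
Geostrophic balance (pressure-gradient force = Coriolis force):
V_g = (1/(fρ)) |∂P/∂n| = 1.81×10⁻³ / (1.19×10⁻⁴ × 1.18) = 12.9 m/s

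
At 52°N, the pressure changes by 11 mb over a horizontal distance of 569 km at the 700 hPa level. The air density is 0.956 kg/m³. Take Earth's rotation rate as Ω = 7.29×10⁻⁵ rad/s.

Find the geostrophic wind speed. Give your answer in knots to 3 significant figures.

34.2 knots

Coriolis parameter at 52°N:
f = 2Ω sin φ = 2 × 7.29×10⁻⁵ × sin 52° = 1.15×10⁻⁴ s⁻¹
Pressure gradient: |∂P/∂n| = 1100 Pa / 569000 m = 1.93×10⁻³ Pa/m
Geostrophic balance (pressure-gradient force = Coriolis force):
V_g = (1/(fρ)) |∂P/∂n| = 1.93×10⁻³ / (1.15×10⁻⁴ × 0.956) = 17.6 m/s
Converting: 17.6 m/s × 1.944 = 34.2 knots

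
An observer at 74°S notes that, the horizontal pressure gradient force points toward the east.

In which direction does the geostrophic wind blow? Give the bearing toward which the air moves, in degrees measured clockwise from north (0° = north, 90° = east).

000°

The pressure-gradient force points toward the east (bearing 090°).
Geostrophic balance: in the Southern Hemisphere the Coriolis force deflects motion to the left, so the geostrophic wind blows 90° to the left of the pressure-gradient force (low pressure on the right).
Rotating 090° by 90° counterclockwise gives 000° — the wind blows toward the north.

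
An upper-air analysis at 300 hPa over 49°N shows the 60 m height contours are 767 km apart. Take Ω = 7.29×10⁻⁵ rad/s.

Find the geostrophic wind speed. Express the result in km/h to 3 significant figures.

25.1 km/h

Coriolis parameter at 49°N:
f = 2Ω sin φ = 2 × 7.29×10⁻⁵ × sin 49° = 1.10×10⁻⁴ s⁻¹
Height gradient: |∂Z/∂n| = 60 m / 767000 m = 7.82×10⁻⁵
On a pressure surface, geostrophic balance gives V_g = (g/f)|∂Z/∂n|:
V_g = 9.81 × 7.82×10⁻⁵ / 1.10×10⁻⁴ = 6.97 m/s
Converting: 6.97 m/s × 3.6 = 25.1 km/h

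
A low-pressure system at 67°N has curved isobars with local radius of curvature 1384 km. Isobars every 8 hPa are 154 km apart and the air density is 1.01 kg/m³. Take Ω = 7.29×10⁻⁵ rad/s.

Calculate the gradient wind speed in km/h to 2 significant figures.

Coriolis parameter at 67°N:
f = 2Ω sin φ = 2 × 7.29×10⁻⁵ × sin 67° = 1.34×10⁻⁴ s⁻¹
Pressure gradient: |∂P/∂n| = 800 Pa / 154000 m = 5.19×10⁻³ Pa/m
Geostrophic speed: V_g = |∂P/∂n|/(fρ) = 5.19×10⁻³/(1.34×10⁻⁴ × 1.01) = 38.3 m/s
Around a low, centrifugal force acts outward with Coriolis, so pressure-gradient force balances both:
(1/ρ)|∂P/∂n| = fV + V²/R  →  V² + fR·V − fR·V_g = 0
With fR = 1.34×10⁻⁴ × 1384×10³ m = 186 m/s:
V = [−fR + √((fR)² + 4 fR V_g)]/2 = [−186 + √(186² + 4×186×38.3)]/2 = 32.6 m/s
Subgeostrophic (V < V_g = 38.3 m/s), as expected around a low.
Converting: 32.6 m/s × 3.6 = 120 km/h

120 km/h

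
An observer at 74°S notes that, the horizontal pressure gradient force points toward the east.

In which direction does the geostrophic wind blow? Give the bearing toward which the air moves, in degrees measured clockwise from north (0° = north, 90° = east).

The pressure-gradient force points toward the east (bearing 090°).
Geostrophic balance: in the Southern Hemisphere the Coriolis force deflects motion to the left, so the geostrophic wind blows 90° to the left of the pressure-gradient force (low pressure on the right).
Rotating 090° by 90° counterclockwise gives 000° — the wind blows toward the north.

000°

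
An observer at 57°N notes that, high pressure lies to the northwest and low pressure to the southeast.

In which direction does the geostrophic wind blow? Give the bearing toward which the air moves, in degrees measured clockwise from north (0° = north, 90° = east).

The pressure-gradient force points toward the southeast (bearing 135°).
Geostrophic balance: in the Northern Hemisphere the Coriolis force deflects motion to the right, so the geostrophic wind blows 90° to the right of the pressure-gradient force (low pressure on the left).
Rotating 135° by 90° clockwise gives 225° — the wind blows toward the southwest.

225°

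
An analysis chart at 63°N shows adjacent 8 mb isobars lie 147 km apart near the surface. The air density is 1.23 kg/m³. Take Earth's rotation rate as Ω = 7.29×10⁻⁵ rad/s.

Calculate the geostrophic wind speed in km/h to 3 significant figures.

123 km/h

Coriolis parameter at 63°N:
f = 2Ω sin φ = 2 × 7.29×10⁻⁵ × sin 63° = 1.30×10⁻⁴ s⁻¹
Pressure gradient: |∂P/∂n| = 800 Pa / 147000 m = 5.44×10⁻³ Pa/m
Geostrophic balance (pressure-gradient force = Coriolis force):
V_g = (1/(fρ)) |∂P/∂n| = 5.44×10⁻³ / (1.30×10⁻⁴ × 1.23) = 34.1 m/s
Converting: 34.1 m/s × 3.6 = 123 km/h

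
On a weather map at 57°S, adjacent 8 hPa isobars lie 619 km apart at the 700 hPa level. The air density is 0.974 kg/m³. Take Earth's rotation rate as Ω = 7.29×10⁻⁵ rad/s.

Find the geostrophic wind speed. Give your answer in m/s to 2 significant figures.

11 m/s

Coriolis parameter at 57°S:
f = 2Ω sin φ = 2 × 7.29×10⁻⁵ × sin 57° = 1.22×10⁻⁴ s⁻¹
Pressure gradient: |∂P/∂n| = 800 Pa / 619000 m = 1.29×10⁻³ Pa/m
Geostrophic balance (pressure-gradient force = Coriolis force):
V_g = (1/(fρ)) |∂P/∂n| = 1.29×10⁻³ / (1.22×10⁻⁴ × 0.974) = 10.9 m/s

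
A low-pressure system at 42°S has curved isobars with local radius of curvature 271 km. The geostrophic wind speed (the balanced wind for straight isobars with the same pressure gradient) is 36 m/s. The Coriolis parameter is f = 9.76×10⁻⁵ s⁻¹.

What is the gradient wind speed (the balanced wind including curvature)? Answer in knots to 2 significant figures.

Around a low, centrifugal force acts outward with Coriolis, so pressure-gradient force balances both:
(1/ρ)|∂P/∂n| = fV + V²/R  →  V² + fR·V − fR·V_g = 0
With fR = 9.76×10⁻⁵ × 271×10³ m = 26.4 m/s:
V = [−fR + √((fR)² + 4 fR V_g)]/2 = [−26.4 + √(26.4² + 4×26.4×36)]/2 = 20.3 m/s
Subgeostrophic (V < V_g = 36 m/s), as expected around a low.
Converting: 20.3 m/s × 1.944 = 40 knots

40 knots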